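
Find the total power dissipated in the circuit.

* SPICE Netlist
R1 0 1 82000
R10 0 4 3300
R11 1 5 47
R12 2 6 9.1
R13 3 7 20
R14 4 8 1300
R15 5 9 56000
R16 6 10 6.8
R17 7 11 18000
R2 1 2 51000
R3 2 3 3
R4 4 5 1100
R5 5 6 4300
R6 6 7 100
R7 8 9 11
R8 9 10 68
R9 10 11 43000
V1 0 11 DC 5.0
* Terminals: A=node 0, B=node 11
Nodal analysis, taking node 11 as the 0 V reference.
Source V1 fixes V_0 = 5 V.
KCL at each unknown node (sum of currents leaving = 0; resistances in Ω):
  Node 1: (V_1 - 5)/82000 + (V_1 - V_2)/51000 + (V_1 - V_5)/47 = 0
  Node 2: (V_2 - V_1)/51000 + (V_2 - V_3)/3 + (V_2 - V_6)/9.1 = 0
  Node 3: (V_3 - V_2)/3 + (V_3 - V_7)/20 = 0
  Node 4: (V_4 - V_5)/1100 + (V_4 - 5)/3300 + (V_4 - V_8)/1300 = 0
  Node 5: (V_5 - V_4)/1100 + (V_5 - V_6)/4300 + (V_5 - V_1)/47 + (V_5 - V_9)/56000 = 0
  Node 6: (V_6 - V_5)/4300 + (V_6 - V_7)/100 + (V_6 - V_2)/9.1 + (V_6 - V_10)/6.8 = 0
  Node 7: (V_7 - V_6)/100 + (V_7 - V_3)/20 + (V_7 - 0)/18000 = 0
  Node 8: (V_8 - V_9)/11 + (V_8 - V_4)/1300 = 0
  Node 9: (V_9 - V_8)/11 + (V_9 - V_10)/68 + (V_9 - V_5)/56000 = 0
  Node 10: (V_10 - V_9)/68 + (V_10 - 0)/43000 + (V_10 - V_6)/6.8 = 0
Collecting terms (coefficients in siemens):
  0.02131·V_1 - 0.00001961·V_2 - 0.02128·V_5 = 0.00006098
  0.4432·V_2 - 0.00001961·V_1 - 0.3333·V_3 - 0.1099·V_6 = 0
  0.3833·V_3 - 0.3333·V_2 - 0.05·V_7 = 0
  0.001981·V_4 - 0.0009091·V_5 - 0.0007692·V_8 = 0.001515
  0.02244·V_5 - 0.02128·V_1 - 0.0009091·V_4 - 0.0002326·V_6 - 0.00001786·V_9 = 0
  0.2672·V_6 - 0.1099·V_2 - 0.0002326·V_5 - 0.01·V_7 - 0.1471·V_10 = 0
  0.06006·V_7 - 0.05·V_3 - 0.01·V_6 = 0
  0.09168·V_8 - 0.0007692·V_4 - 0.09091·V_9 = 0
  0.1056·V_9 - 0.00001786·V_5 - 0.09091·V_8 - 0.01471·V_10 = 0
  0.1618·V_10 - 0.1471·V_6 - 0.01471·V_9 = 0
Solving these 10 simultaneous equations (Gaussian elimination) gives:
  V_1 = 4.004 V, V_2 = 3.749 V, V_3 = 3.749 V, V_4 = 4.065 V
  V_5 = 4.004 V, V_6 = 3.751 V, V_7 = 3.746 V, V_8 = 3.77 V
  V_9 = 3.767 V, V_10 = 3.752 V
Power in each resistor, P = (ΔV)²/R:
  P_R1 = (5 - 4.004)²/82000 = 0.00001209 W
  P_R2 = (4.004 - 3.749)²/51000 = 0.000001274 W
  P_R3 = (3.749 - 3.749)²/3 = 0.00000007477 W
  P_R4 = (4.065 - 4.004)²/1100 = 0.000003442 W
  P_R5 = (4.004 - 3.751)²/4300 = 0.0000149 W
  P_R6 = (3.751 - 3.746)²/100 = 0.0000002522 W
  P_R7 = (3.77 - 3.767)²/11 = 0.0000005681 W
  P_R8 = (3.767 - 3.752)²/68 = 0.000003644 W
  P_R9 = (3.752 - 0)²/43000 = 0.0003273 W
  P_R10 = (5 - 4.065)²/3300 = 0.0002647 W
  P_R11 = (4.004 - 4.004)²/47 = 0.0000000024 W
  P_R12 = (3.749 - 3.751)²/9.1 = 0.0000002127 W
  P_R13 = (3.749 - 3.746)²/20 = 0.0000004985 W
  P_R14 = (4.065 - 3.77)²/1300 = 0.00006714 W
  P_R15 = (4.004 - 3.767)²/56000 = 0.000000998 W
  P_R16 = (3.751 - 3.752)²/6.8 = 0.0000001415 W
  P_R17 = (3.746 - 0)²/18000 = 0.0007795 W
P_total = P_R1 + P_R2 + P_R3 + P_R4 + P_R5 + P_R6 + P_R7 + P_R8 + P_R9 + P_R10 + P_R11 + P_R12 + P_R13 + P_R14 + P_R15 + P_R16 + P_R17 = 0.001477 W

Final answer: 0.001477 W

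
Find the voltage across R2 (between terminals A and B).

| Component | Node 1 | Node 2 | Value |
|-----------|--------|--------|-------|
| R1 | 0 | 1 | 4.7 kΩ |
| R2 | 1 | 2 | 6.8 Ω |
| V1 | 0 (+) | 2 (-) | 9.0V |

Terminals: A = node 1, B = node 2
R1 and R2 are in series across V1 (node 0 → node 1 → node 2), and the output A–B is taken across R2, so this is a voltage divider.
Series current: I = V1/(R1 + R2) = 9/(4700 + 6.8) = 9/4707 = 0.001912 A
V_R2 = I × R2 = V1 × R2/(R1 + R2) = 9 × 6.8/4707 = 0.013 V

Final answer: 0.013 V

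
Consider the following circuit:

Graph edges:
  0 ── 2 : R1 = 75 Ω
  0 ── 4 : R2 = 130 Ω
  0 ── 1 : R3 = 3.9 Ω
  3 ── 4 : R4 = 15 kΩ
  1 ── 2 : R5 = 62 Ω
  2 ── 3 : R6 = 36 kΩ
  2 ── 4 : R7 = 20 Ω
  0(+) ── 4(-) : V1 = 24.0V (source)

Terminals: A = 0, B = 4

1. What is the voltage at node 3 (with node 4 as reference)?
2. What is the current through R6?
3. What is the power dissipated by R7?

Nodal analysis, taking node 4 as the 0 V reference.
Source V1 fixes V_0 = 24 V.
KCL at each unknown node (sum of currents leaving = 0; resistances in Ω):
  Node 1: (V_1 - 24)/3.9 + (V_1 - V_2)/62 = 0
  Node 2: (V_2 - 24)/75 + (V_2 - V_1)/62 + (V_2 - V_3)/36000 + (V_2 - 0)/20 = 0
  Node 3: (V_3 - 0)/15000 + (V_3 - V_2)/36000 = 0
Collecting terms (coefficients in siemens):
  0.2725·V_1 - 0.01613·V_2 = 6.154
  0.07949·V_2 - 0.01613·V_1 - 0.00002778·V_3 = 0.32
  0.00009444·V_3 - 0.00002778·V_2 = 0
Solving these 3 simultaneous equations (Gaussian elimination) gives:
  V_1 = 23.1 V, V_2 = 8.713 V, V_3 = 2.563 V
Part 1:
  Read off the nodal solution: V_3 = 2.563 V
Part 2:
  I_R6 = (V_2 - V_3)/R6 = (8.713 - 2.563)/36000 = 0.0001708 A
  Magnitude: I_R6 = 0.0001708 A
Part 3:
  I_R7 = (V_2 - V_4)/R7 = (8.713 - 0)/20 = 0.4356 A
  P_R7 = I_R7² × R7 = (0.4356)² × 20 = 3.796 W

Final answers:
1. V_3 = 2.563 V
2. I_R6 = 0.0001708 A
3. P_R7 = 3.796 W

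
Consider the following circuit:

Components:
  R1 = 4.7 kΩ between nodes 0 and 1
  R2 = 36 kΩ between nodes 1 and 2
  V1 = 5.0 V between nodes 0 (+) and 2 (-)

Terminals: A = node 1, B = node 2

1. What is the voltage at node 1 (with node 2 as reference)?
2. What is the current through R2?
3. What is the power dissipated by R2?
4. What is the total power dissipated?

Nodal analysis, taking node 2 as the 0 V reference.
Source V1 fixes V_0 = 5 V.
KCL at each unknown node (sum of currents leaving = 0; resistances in Ω):
  Node 1: (V_1 - 5)/4700 + (V_1 - 0)/36000 = 0
Collecting terms: 0.0002405 × V_1 = 0.001064  =>  V_1 = 4.423 V
Part 1:
  Read off the nodal solution: V_1 = 4.423 V
Part 2:
  I_R2 = (V_1 - V_2)/R2 = (4.423 - 0)/36000 = 0.0001229 A
  Magnitude: I_R2 = 0.0001229 A
Part 3:
  I_R2 = (V_1 - V_2)/R2 = (4.423 - 0)/36000 = 0.0001229 A
  P_R2 = I_R2² × R2 = (0.0001229)² × 36000 = 0.0005433 W
Part 4:
  Power in each resistor, P = (ΔV)²/R:
    P_R1 = (5 - 4.423)²/4700 = 0.00007093 W
    P_R2 = (4.423 - 0)²/36000 = 0.0005433 W
  P_total = P_R1 + P_R2 = 0.0006143 W

Final answers:
1. V_1 = 4.423 V
2. I_R2 = 0.0001229 A
3. P_R2 = 0.0005433 W
4. P_total = 0.0006143 W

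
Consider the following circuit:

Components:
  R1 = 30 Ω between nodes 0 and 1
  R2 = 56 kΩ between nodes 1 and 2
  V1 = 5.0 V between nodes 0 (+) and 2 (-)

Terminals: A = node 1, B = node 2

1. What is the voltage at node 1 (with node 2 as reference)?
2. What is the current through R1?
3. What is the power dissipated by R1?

Nodal analysis, taking node 2 as the 0 V reference.
Source V1 fixes V_0 = 5 V.
KCL at each unknown node (sum of currents leaving = 0; resistances in Ω):
  Node 1: (V_1 - 5)/30 + (V_1 - 0)/56000 = 0
Collecting terms: 0.03335 × V_1 = 0.1667  =>  V_1 = 4.997 V
Part 1:
  Read off the nodal solution: V_1 = 4.997 V
Part 2:
  I_R1 = (V_0 - V_1)/R1 = (5 - 4.997)/30 = 0.00008924 A
  Magnitude: I_R1 = 0.00008924 A
Part 3:
  I_R1 = (V_0 - V_1)/R1 = (5 - 4.997)/30 = 0.00008924 A
  P_R1 = I_R1² × R1 = (0.00008924)² × 30 = 0.0000002389 W

Final answers:
1. V_1 = 4.997 V
2. I_R1 = 8.924e-05 A
3. P_R1 = 2.389e-07 W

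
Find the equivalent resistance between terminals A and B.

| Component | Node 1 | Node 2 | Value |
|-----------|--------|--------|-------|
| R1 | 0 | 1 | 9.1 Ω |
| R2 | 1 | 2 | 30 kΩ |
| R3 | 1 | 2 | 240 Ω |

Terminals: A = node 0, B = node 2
Reduce the network between node 0 (A) and node 2 (B) by series/parallel combination:
  Rp1 = R2 ‖ R3 (parallel, both between nodes 1 and 2) = 1/(1/30000 + 1/240) = 238.1 Ω
  Rs1 = R1 + Rp1 (series, joined only at node 1) = 9.1 + 238.1 = 247.2 Ω
R_eq = 247.2 Ω

Final answer: 247.2 Ω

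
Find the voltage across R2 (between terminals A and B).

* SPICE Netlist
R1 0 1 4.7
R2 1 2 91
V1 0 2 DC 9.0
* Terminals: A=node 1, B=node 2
R1 and R2 are in series across V1 (node 0 → node 1 → node 2), and the output A–B is taken across R2, so this is a voltage divider.
Series current: I = V1/(R1 + R2) = 9/(4.7 + 91) = 9/95.7 = 0.09404 A
V_R2 = I × R2 = V1 × R2/(R1 + R2) = 9 × 91/95.7 = 8.558 V

Final answer: 8.558 V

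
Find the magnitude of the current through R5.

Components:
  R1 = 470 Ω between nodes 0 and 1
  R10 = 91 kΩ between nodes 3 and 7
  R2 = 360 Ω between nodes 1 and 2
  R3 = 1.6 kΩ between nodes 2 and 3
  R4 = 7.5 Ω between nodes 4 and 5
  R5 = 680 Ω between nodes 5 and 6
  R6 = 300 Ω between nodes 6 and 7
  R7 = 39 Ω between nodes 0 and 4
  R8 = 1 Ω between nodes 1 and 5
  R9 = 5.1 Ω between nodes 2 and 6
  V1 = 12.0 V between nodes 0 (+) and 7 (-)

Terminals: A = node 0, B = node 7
Nodal analysis, taking node 7 as the 0 V reference.
Source V1 fixes V_0 = 12 V.
KCL at each unknown node (sum of currents leaving = 0; resistances in Ω):
  Node 1: (V_1 - 12)/470 + (V_1 - V_2)/360 + (V_1 - V_5)/1 = 0
  Node 2: (V_2 - V_1)/360 + (V_2 - V_3)/1600 + (V_2 - V_6)/5.1 = 0
  Node 3: (V_3 - V_2)/1600 + (V_3 - 0)/91000 = 0
  Node 4: (V_4 - V_5)/7.5 + (V_4 - 12)/39 = 0
  Node 5: (V_5 - V_4)/7.5 + (V_5 - V_6)/680 + (V_5 - V_1)/1 = 0
  Node 6: (V_6 - V_5)/680 + (V_6 - 0)/300 + (V_6 - V_2)/5.1 = 0
Collecting terms (coefficients in siemens):
  1.005·V_1 - 0.002778·V_2 - 1·V_5 = 0.02553
  0.1995·V_2 - 0.002778·V_1 - 0.000625·V_3 - 0.1961·V_6 = 0
  0.000636·V_3 - 0.000625·V_2 = 0
  0.159·V_4 - 0.1333·V_5 = 0.3077
  1.135·V_5 - 1·V_1 - 0.1333·V_4 - 0.001471·V_6 = 0
  0.2009·V_6 - 0.1961·V_2 - 0.001471·V_5 = 0
Solving these 6 simultaneous equations (Gaussian elimination) gives:
  V_1 = 11.11 V, V_2 = 6.264 V, V_3 = 6.155 V, V_4 = 11.27 V
  V_5 = 11.12 V, V_6 = 6.195 V
I_R5 = (V_5 - V_6)/R5 = (11.12 - 6.195)/680 = 0.007249 A
|I_R5| = 0.007249 A

Final answer: |I_R5| = 0.007249 A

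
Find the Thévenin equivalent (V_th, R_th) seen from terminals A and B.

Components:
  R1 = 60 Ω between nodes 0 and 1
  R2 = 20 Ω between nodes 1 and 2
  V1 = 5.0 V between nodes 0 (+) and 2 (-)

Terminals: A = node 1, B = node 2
Step 1 — V_th is the open-circuit voltage V_A - V_B (nothing connected across the terminals).
Nodal analysis, taking node 2 as the 0 V reference.
Source V1 fixes V_0 = 5 V.
KCL at each unknown node (sum of currents leaving = 0; resistances in Ω):
  Node 1: (V_1 - 5)/60 + (V_1 - 0)/20 = 0
Collecting terms: 0.06667 × V_1 = 0.08333  =>  V_1 = 1.25 V
V_th = V_1 - V_2 = 1.25 - 0 = 1.25 V
Step 2 — R_th: zero the source — replace V1 by a short circuit (node 2 merges into node 0) — and find the resistance seen between A (node 1) and B (node 0).
Reduce the network between node 1 (A) and node 0 (B) by series/parallel combination:
  Rp1 = R1 ‖ R2 (parallel, both between nodes 0 and 1) = 1/(1/60 + 1/20) = 15 Ω
R_th = 15 Ω

Final answer: V_th = 1.25 V, R_th = 15 Ω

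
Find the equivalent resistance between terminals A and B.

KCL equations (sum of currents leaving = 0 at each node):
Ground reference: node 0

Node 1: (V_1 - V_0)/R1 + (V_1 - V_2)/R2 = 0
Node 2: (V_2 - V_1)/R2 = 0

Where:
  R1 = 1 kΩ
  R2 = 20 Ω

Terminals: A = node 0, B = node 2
Reduce the network between node 0 (A) and node 2 (B) by series/parallel combination:
  Rs1 = R1 + R2 (series, joined only at node 1) = 1000 + 20 = 1020 Ω
R_eq = 1.02 kΩ

Final answer: 1.02 kΩ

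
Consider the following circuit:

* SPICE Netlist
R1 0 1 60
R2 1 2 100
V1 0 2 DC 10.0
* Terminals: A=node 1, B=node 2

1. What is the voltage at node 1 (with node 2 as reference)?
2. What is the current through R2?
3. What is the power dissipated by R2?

Nodal analysis, taking node 2 as the 0 V reference.
Source V1 fixes V_0 = 10 V.
KCL at each unknown node (sum of currents leaving = 0; resistances in Ω):
  Node 1: (V_1 - 10)/60 + (V_1 - 0)/100 = 0
Collecting terms: 0.02667 × V_1 = 0.1667  =>  V_1 = 6.25 V
Part 1:
  Read off the nodal solution: V_1 = 6.25 V
Part 2:
  I_R2 = (V_1 - V_2)/R2 = (6.25 - 0)/100 = 0.0625 A
  Magnitude: I_R2 = 0.0625 A
Part 3:
  I_R2 = (V_1 - V_2)/R2 = (6.25 - 0)/100 = 0.0625 A
  P_R2 = I_R2² × R2 = (0.0625)² × 100 = 0.3906 W

Final answers:
1. V_1 = 6.25 V
2. I_R2 = 0.0625 A
3. P_R2 = 0.3906 W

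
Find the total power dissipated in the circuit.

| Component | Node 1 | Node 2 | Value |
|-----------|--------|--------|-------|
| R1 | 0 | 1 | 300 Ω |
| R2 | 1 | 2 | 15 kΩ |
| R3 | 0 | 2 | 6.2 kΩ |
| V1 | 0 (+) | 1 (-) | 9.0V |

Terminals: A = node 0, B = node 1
Nodal analysis, taking node 1 as the 0 V reference.
Source V1 fixes V_0 = 9 V.
KCL at each unknown node (sum of currents leaving = 0; resistances in Ω):
  Node 2: (V_2 - 0)/15000 + (V_2 - 9)/6200 = 0
Collecting terms: 0.000228 × V_2 = 0.001452  =>  V_2 = 6.368 V
Power in each resistor, P = (ΔV)²/R:
  P_R1 = (9 - 0)²/300 = 0.27 W
  P_R2 = (0 - 6.368)²/15000 = 0.002703 W
  P_R3 = (9 - 6.368)²/6200 = 0.001117 W
P_total = P_R1 + P_R2 + P_R3 = 0.2738 W

Final answer: 0.2738 W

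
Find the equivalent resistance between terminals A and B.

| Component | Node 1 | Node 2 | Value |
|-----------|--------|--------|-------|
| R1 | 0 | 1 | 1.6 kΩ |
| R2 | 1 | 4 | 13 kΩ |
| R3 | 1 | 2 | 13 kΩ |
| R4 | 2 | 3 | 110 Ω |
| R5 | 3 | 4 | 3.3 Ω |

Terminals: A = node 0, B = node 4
Reduce the network between node 0 (A) and node 4 (B) by series/parallel combination:
  Rs1 = R3 + R4 (series, joined only at node 2) = 13000 + 110 = 13110 Ω
  Rs2 = R5 + Rs1 (series, joined only at node 3) = 3.3 + 13110 = 13110 Ω
  Rp1 = R2 ‖ Rs2 (parallel, both between nodes 1 and 4) = 1/(1/13000 + 1/13110) = 6528 Ω
  Rs3 = R1 + Rp1 (series, joined only at node 1) = 1600 + 6528 = 8128 Ω
R_eq = 8.128 kΩ

Final answer: 8.128 kΩ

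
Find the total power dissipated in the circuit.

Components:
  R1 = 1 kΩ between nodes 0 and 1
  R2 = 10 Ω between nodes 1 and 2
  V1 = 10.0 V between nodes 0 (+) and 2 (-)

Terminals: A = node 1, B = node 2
Nodal analysis, taking node 2 as the 0 V reference.
Source V1 fixes V_0 = 10 V.
KCL at each unknown node (sum of currents leaving = 0; resistances in Ω):
  Node 1: (V_1 - 10)/1000 + (V_1 - 0)/10 = 0
Collecting terms: 0.101 × V_1 = 0.01  =>  V_1 = 0.09901 V
Power in each resistor, P = (ΔV)²/R:
  P_R1 = (10 - 0.09901)²/1000 = 0.09803 W
  P_R2 = (0.09901 - 0)²/10 = 0.0009803 W
P_total = P_R1 + P_R2 = 0.09901 W

Final answer: 0.09901 W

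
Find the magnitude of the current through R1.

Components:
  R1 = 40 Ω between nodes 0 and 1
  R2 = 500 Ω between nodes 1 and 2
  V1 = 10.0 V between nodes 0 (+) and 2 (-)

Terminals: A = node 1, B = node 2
Nodal analysis, taking node 2 as the 0 V reference.
Source V1 fixes V_0 = 10 V.
KCL at each unknown node (sum of currents leaving = 0; resistances in Ω):
  Node 1: (V_1 - 10)/40 + (V_1 - 0)/500 = 0
Collecting terms: 0.027 × V_1 = 0.25  =>  V_1 = 9.259 V
I_R1 = (V_0 - V_1)/R1 = (10 - 9.259)/40 = 0.01852 A
|I_R1| = 0.01852 A

Final answer: |I_R1| = 0.01852 A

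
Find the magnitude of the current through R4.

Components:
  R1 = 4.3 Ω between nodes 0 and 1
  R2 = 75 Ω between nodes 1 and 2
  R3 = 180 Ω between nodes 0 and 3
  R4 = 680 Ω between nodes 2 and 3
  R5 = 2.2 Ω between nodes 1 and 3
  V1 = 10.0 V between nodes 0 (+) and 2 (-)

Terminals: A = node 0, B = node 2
Nodal analysis, taking node 2 as the 0 V reference.
Source V1 fixes V_0 = 10 V.
KCL at each unknown node (sum of currents leaving = 0; resistances in Ω):
  Node 1: (V_1 - 10)/4.3 + (V_1 - 0)/75 + (V_1 - V_3)/2.2 = 0
  Node 3: (V_3 - 10)/180 + (V_3 - 0)/680 + (V_3 - V_1)/2.2 = 0
Collecting terms (coefficients in siemens):
  0.7004·V_1 - 0.4545·V_3 = 2.326
  0.4616·V_3 - 0.4545·V_1 = 0.05556
Determinant D = (0.7004)(0.4616) - (-0.4545)(-0.4545) = 0.1167
V_1 = [(2.326)(0.4616) - (-0.4545)(0.05556)]/D = 9.415 V
V_3 = [(0.7004)(0.05556) - (2.326)(-0.4545)]/D = 9.392 V
I_R4 = (V_2 - V_3)/R4 = (0 - 9.392)/680 = -0.01381 A
|I_R4| = 0.01381 A

Final answer: |I_R4| = 0.01381 A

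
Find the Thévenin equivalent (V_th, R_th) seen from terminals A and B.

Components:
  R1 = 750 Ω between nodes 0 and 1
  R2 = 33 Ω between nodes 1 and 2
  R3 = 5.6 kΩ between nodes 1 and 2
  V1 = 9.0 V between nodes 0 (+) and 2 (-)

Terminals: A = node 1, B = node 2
Step 1 — V_th is the open-circuit voltage V_A - V_B (nothing connected across the terminals).
Nodal analysis, taking node 2 as the 0 V reference.
Source V1 fixes V_0 = 9 V.
KCL at each unknown node (sum of currents leaving = 0; resistances in Ω):
  Node 1: (V_1 - 9)/750 + (V_1 - 0)/33 + (V_1 - 0)/5600 = 0
Collecting terms: 0.03181 × V_1 = 0.012  =>  V_1 = 0.3772 V
V_th = V_1 - V_2 = 0.3772 - 0 = 0.3772 V
Step 2 — R_th: zero the source — replace V1 by a short circuit (node 2 merges into node 0) — and find the resistance seen between A (node 1) and B (node 0).
Reduce the network between node 1 (A) and node 0 (B) by series/parallel combination:
  Rp1 = R1 ‖ R2 ‖ R3 (parallel, all between nodes 0 and 1) = 1/(1/750 + 1/33 + 1/5600) = 31.43 Ω
R_th = 31.43 Ω

Final answer: V_th = 0.3772 V, R_th = 31.43 Ω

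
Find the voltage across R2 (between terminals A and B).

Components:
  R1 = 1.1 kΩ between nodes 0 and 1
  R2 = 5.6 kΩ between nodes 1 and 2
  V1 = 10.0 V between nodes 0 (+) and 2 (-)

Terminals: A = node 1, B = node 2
R1 and R2 are in series across V1 (node 0 → node 1 → node 2), and the output A–B is taken across R2, so this is a voltage divider.
Series current: I = V1/(R1 + R2) = 10/(1100 + 5600) = 10/6700 = 0.001493 A
V_R2 = I × R2 = V1 × R2/(R1 + R2) = 10 × 5600/6700 = 8.358 V

Final answer: 8.358 V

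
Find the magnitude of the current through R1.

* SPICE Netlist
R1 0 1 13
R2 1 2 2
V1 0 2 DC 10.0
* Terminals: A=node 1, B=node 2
Nodal analysis, taking node 2 as the 0 V reference.
Source V1 fixes V_0 = 10 V.
KCL at each unknown node (sum of currents leaving = 0; resistances in Ω):
  Node 1: (V_1 - 10)/13 + (V_1 - 0)/2 = 0
Collecting terms: 0.5769 × V_1 = 0.7692  =>  V_1 = 1.333 V
I_R1 = (V_0 - V_1)/R1 = (10 - 1.333)/13 = 0.6667 A
|I_R1| = 0.6667 A

Final answer: |I_R1| = 0.6667 A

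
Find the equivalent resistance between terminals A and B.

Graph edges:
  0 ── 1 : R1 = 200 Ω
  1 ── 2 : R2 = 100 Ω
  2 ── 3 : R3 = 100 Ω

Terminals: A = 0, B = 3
Reduce the network between node 0 (A) and node 3 (B) by series/parallel combination:
  Rs1 = R1 + R2 (series, joined only at node 1) = 200 + 100 = 300 Ω
  Rs2 = R3 + Rs1 (series, joined only at node 2) = 100 + 300 = 400 Ω
R_eq = 400 Ω

Final answer: 400 Ω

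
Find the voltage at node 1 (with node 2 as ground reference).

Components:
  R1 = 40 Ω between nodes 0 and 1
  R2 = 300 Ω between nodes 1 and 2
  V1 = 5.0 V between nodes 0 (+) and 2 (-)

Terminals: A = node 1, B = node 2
Nodal analysis, taking node 2 as the 0 V reference.
Source V1 fixes V_0 = 5 V.
KCL at each unknown node (sum of currents leaving = 0; resistances in Ω):
  Node 1: (V_1 - 5)/40 + (V_1 - 0)/300 = 0
Collecting terms: 0.02833 × V_1 = 0.125  =>  V_1 = 4.412 V
The requested potential is V_1 = 4.412 V.

Final answer: V_1 = 4.412 V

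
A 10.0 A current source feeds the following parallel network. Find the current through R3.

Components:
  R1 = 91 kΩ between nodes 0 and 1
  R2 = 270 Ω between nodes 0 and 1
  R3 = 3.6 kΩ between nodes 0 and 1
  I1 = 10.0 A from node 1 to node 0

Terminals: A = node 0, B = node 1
All resistors sit directly between nodes 0 and 1, so they are in parallel and share one voltage V; the full source current 10 A splits among them.
1/R_par = 1/91000 + 1/270 + 1/3600 = 0.003992 S  =>  R_par = 250.5 Ω
V = I × R_par = 10 × 250.5 = 2505 V
I_R3 = V/R3 = 2505/3600 = 0.6958 A

Final answer: 0.6958 A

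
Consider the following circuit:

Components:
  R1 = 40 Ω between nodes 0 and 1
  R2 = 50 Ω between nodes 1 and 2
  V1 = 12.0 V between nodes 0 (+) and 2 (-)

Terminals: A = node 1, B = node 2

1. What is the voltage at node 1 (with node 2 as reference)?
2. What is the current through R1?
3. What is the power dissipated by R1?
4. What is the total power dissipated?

Nodal analysis, taking node 2 as the 0 V reference.
Source V1 fixes V_0 = 12 V.
KCL at each unknown node (sum of currents leaving = 0; resistances in Ω):
  Node 1: (V_1 - 12)/40 + (V_1 - 0)/50 = 0
Collecting terms: 0.045 × V_1 = 0.3  =>  V_1 = 6.667 V
Part 1:
  Read off the nodal solution: V_1 = 6.667 V
Part 2:
  I_R1 = (V_0 - V_1)/R1 = (12 - 6.667)/40 = 0.1333 A
  Magnitude: I_R1 = 0.1333 A
Part 3:
  I_R1 = (V_0 - V_1)/R1 = (12 - 6.667)/40 = 0.1333 A
  P_R1 = I_R1² × R1 = (0.1333)² × 40 = 0.7111 W
Part 4:
  Power in each resistor, P = (ΔV)²/R:
    P_R1 = (12 - 6.667)²/40 = 0.7111 W
    P_R2 = (6.667 - 0)²/50 = 0.8889 W
  P_total = P_R1 + P_R2 = 1.6 W

Final answers:
1. V_1 = 6.667 V
2. I_R1 = 0.1333 A
3. P_R1 = 0.7111 W
4. P_total = 1.6 W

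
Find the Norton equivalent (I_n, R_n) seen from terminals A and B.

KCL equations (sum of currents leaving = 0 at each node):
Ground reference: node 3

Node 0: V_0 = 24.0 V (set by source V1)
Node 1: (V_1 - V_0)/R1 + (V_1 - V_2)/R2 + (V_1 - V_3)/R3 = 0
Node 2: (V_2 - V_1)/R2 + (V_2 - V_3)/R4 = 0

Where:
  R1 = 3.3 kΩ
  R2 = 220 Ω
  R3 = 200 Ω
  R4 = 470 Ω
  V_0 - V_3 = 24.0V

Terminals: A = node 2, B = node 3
Find the Thévenin equivalent first; then I_n = V_th/R_th and R_n = R_th.
Step 1 — V_th is the open-circuit voltage V_A - V_B (nothing connected across the terminals).
Nodal analysis, taking node 3 as the 0 V reference.
Source V1 fixes V_0 = 24 V.
KCL at each unknown node (sum of currents leaving = 0; resistances in Ω):
  Node 1: (V_1 - 24)/3300 + (V_1 - V_2)/220 + (V_1 - 0)/200 = 0
  Node 2: (V_2 - V_1)/220 + (V_2 - 0)/470 = 0
Collecting terms (coefficients in siemens):
  0.009848·V_1 - 0.004545·V_2 = 0.007273
  0.006673·V_2 - 0.004545·V_1 = 0
Determinant D = (0.009848)(0.006673) - (-0.004545)(-0.004545) = 0.00004506
V_1 = [(0.007273)(0.006673) - (-0.004545)(0)]/D = 1.077 V
V_2 = [(0.009848)(0) - (0.007273)(-0.004545)]/D = 0.7337 V
V_th = V_2 - V_3 = 0.7337 - 0 = 0.7337 V
Step 2 — R_th: zero the source — replace V1 by a short circuit (node 3 merges into node 0) — and find the resistance seen between A (node 2) and B (node 0).
Reduce the network between node 2 (A) and node 0 (B) by series/parallel combination:
  Rp1 = R1 ‖ R3 (parallel, both between nodes 0 and 1) = 1/(1/3300 + 1/200) = 188.6 Ω
  Rs1 = R2 + Rp1 (series, joined only at node 1) = 220 + 188.6 = 408.6 Ω
  Rp2 = R4 ‖ Rs1 (parallel, both between nodes 0 and 2) = 1/(1/470 + 1/408.6) = 218.6 Ω
R_th = 218.6 Ω
I_n = V_th/R_th = 0.7337/218.6 = 0.003357 A, and R_n = R_th = 218.6 Ω

Final answer: I_n = 0.003357 A, R_n = 218.6 Ω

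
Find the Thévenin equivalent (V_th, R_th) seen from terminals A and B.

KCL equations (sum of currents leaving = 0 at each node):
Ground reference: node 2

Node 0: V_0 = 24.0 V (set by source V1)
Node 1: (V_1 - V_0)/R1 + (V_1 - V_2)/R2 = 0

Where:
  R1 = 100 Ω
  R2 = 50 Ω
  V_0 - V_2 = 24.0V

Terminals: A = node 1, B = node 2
Step 1 — V_th is the open-circuit voltage V_A - V_B (nothing connected across the terminals).
Nodal analysis, taking node 2 as the 0 V reference.
Source V1 fixes V_0 = 24 V.
KCL at each unknown node (sum of currents leaving = 0; resistances in Ω):
  Node 1: (V_1 - 24)/100 + (V_1 - 0)/50 = 0
Collecting terms: 0.03 × V_1 = 0.24  =>  V_1 = 8 V
V_th = V_1 - V_2 = 8 - 0 = 8 V
Step 2 — R_th: zero the source — replace V1 by a short circuit (node 2 merges into node 0) — and find the resistance seen between A (node 1) and B (node 0).
Reduce the network between node 1 (A) and node 0 (B) by series/parallel combination:
  Rp1 = R1 ‖ R2 (parallel, both between nodes 0 and 1) = 1/(1/100 + 1/50) = 33.33 Ω
R_th = 33.33 Ω

Final answer: V_th = 8 V, R_th = 33.33 Ω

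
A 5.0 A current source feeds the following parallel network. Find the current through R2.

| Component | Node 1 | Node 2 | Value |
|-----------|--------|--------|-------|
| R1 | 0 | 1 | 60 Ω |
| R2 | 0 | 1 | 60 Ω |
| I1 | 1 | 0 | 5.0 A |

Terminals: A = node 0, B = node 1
All resistors sit directly between nodes 0 and 1, so they are in parallel and share one voltage V; the full source current 5 A splits among them.
1/R_par = 1/60 + 1/60 = 0.03333 S  =>  R_par = 30 Ω
V = I × R_par = 5 × 30 = 150 V
I_R2 = V/R2 = 150/60 = 2.5 A

Final answer: 2.5 A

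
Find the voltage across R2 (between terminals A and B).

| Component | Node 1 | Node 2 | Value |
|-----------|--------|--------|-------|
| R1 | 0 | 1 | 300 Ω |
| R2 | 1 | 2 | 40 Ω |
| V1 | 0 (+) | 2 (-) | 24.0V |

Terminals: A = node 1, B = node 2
R1 and R2 are in series across V1 (node 0 → node 1 → node 2), and the output A–B is taken across R2, so this is a voltage divider.
Series current: I = V1/(R1 + R2) = 24/(300 + 40) = 24/340 = 0.07059 A
V_R2 = I × R2 = V1 × R2/(R1 + R2) = 24 × 40/340 = 2.824 V

Final answer: 2.824 V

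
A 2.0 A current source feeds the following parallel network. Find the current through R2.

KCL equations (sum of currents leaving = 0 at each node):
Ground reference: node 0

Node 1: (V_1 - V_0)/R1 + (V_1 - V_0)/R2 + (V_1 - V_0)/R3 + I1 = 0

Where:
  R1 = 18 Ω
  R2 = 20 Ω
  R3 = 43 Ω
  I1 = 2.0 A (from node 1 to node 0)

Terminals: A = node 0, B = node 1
All resistors sit directly between nodes 0 and 1, so they are in parallel and share one voltage V; the full source current 2 A splits among them.
1/R_par = 1/18 + 1/20 + 1/43 = 0.1288 S  =>  R_par = 7.763 Ω
V = I × R_par = 2 × 7.763 = 15.53 V
I_R2 = V/R2 = 15.53/20 = 0.7763 A

Final answer: 0.7763 A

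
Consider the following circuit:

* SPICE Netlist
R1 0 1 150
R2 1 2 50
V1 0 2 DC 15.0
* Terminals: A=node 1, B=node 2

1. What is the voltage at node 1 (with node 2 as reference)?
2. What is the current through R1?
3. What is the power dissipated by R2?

Nodal analysis, taking node 2 as the 0 V reference.
Source V1 fixes V_0 = 15 V.
KCL at each unknown node (sum of currents leaving = 0; resistances in Ω):
  Node 1: (V_1 - 15)/150 + (V_1 - 0)/50 = 0
Collecting terms: 0.02667 × V_1 = 0.1  =>  V_1 = 3.75 V
Part 1:
  Read off the nodal solution: V_1 = 3.75 V
Part 2:
  I_R1 = (V_0 - V_1)/R1 = (15 - 3.75)/150 = 0.075 A
  Magnitude: I_R1 = 0.075 A
Part 3:
  I_R2 = (V_1 - V_2)/R2 = (3.75 - 0)/50 = 0.075 A
  P_R2 = I_R2² × R2 = (0.075)² × 50 = 0.2812 W

Final answers:
1. V_1 = 3.75 V
2. I_R1 = 0.075 A
3. P_R2 = 0.2812 W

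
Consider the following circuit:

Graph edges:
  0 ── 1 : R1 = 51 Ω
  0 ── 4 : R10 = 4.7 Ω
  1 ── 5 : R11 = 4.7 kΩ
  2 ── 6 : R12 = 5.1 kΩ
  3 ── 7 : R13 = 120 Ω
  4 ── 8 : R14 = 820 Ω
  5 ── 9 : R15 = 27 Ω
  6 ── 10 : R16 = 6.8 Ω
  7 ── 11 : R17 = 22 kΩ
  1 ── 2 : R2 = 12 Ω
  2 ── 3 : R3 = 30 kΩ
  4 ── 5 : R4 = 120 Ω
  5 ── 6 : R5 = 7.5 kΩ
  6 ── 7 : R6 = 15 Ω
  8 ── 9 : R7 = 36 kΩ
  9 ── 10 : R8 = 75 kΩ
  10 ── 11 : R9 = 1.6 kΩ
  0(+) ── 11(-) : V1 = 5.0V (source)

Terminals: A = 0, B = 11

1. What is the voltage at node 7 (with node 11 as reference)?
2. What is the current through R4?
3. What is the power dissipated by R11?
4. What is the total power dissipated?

Nodal analysis, taking node 11 as the 0 V reference.
Source V1 fixes V_0 = 5 V.
KCL at each unknown node (sum of currents leaving = 0; resistances in Ω):
  Node 1: (V_1 - 5)/51 + (V_1 - V_2)/12 + (V_1 - V_5)/4700 = 0
  Node 2: (V_2 - V_1)/12 + (V_2 - V_3)/30000 + (V_2 - V_6)/5100 = 0
  Node 3: (V_3 - V_2)/30000 + (V_3 - V_7)/120 = 0
  Node 4: (V_4 - V_5)/120 + (V_4 - 5)/4.7 + (V_4 - V_8)/820 = 0
  Node 5: (V_5 - V_4)/120 + (V_5 - V_6)/7500 + (V_5 - V_1)/4700 + (V_5 - V_9)/27 = 0
  Node 6: (V_6 - V_5)/7500 + (V_6 - V_7)/15 + (V_6 - V_2)/5100 + (V_6 - V_10)/6.8 = 0
  Node 7: (V_7 - V_6)/15 + (V_7 - V_3)/120 + (V_7 - 0)/22000 = 0
  Node 8: (V_8 - V_9)/36000 + (V_8 - V_4)/820 = 0
  Node 9: (V_9 - V_8)/36000 + (V_9 - V_10)/75000 + (V_9 - V_5)/27 = 0
  Node 10: (V_10 - V_9)/75000 + (V_10 - 0)/1600 + (V_10 - V_6)/6.8 = 0
Collecting terms (coefficients in siemens):
  0.1032·V_1 - 0.08333·V_2 - 0.0002128·V_5 = 0.09804
  0.08356·V_2 - 0.08333·V_1 - 0.00003333·V_3 - 0.0001961·V_6 = 0
  0.008367·V_3 - 0.00003333·V_2 - 0.008333·V_7 = 0
  0.2223·V_4 - 0.008333·V_5 - 0.00122·V_8 = 1.064
  0.04572·V_5 - 0.0002128·V_1 - 0.008333·V_4 - 0.0001333·V_6 - 0.03704·V_9 = 0
  0.2141·V_6 - 0.0001961·V_2 - 0.0001333·V_5 - 0.06667·V_7 - 0.1471·V_10 = 0
  0.07505·V_7 - 0.008333·V_3 - 0.06667·V_6 = 0
  0.001247·V_8 - 0.00122·V_4 - 0.00002778·V_9 = 0
  0.03708·V_9 - 0.03704·V_5 - 0.00002778·V_8 - 0.00001333·V_10 = 0
  0.1477·V_10 - 0.1471·V_6 - 0.00001333·V_9 = 0
Solving these 10 simultaneous equations (Gaussian elimination) gives:
  V_1 = 4.963 V, V_2 = 4.954 V, V_3 = 1.796 V, V_4 = 4.998 V
  V_5 = 4.943 V, V_6 = 1.783 V, V_7 = 1.783 V, V_8 = 4.997 V
  V_9 = 4.942 V, V_10 = 1.775 V
Part 1:
  Read off the nodal solution: V_7 = 1.783 V
Part 2:
  I_R4 = (V_4 - V_5)/R4 = (4.998 - 4.943)/120 = 0.0004578 A
  Magnitude: I_R4 = 0.0004578 A
Part 3:
  I_R11 = (V_1 - V_5)/R11 = (4.963 - 4.943)/4700 = 0.000004214 A
  P_R11 = I_R11² × R11 = (0.000004214)² × 4700 = 0.00000008344 W
Part 4:
  Power in each resistor, P = (ΔV)²/R:
    P_R1 = (5 - 4.963)²/51 = 0.00002728 W
    P_R2 = (4.963 - 4.954)²/12 = 0.000006344 W
    P_R3 = (4.954 - 1.796)²/30000 = 0.0003325 W
    P_R4 = (4.998 - 4.943)²/120 = 0.00002515 W
    P_R5 = (4.943 - 1.783)²/7500 = 0.001332 W
    P_R6 = (1.783 - 1.783)²/15 = 0.000000008806 W
    P_R7 = (4.997 - 4.942)²/36000 = 0.00000008339 W
    P_R8 = (4.942 - 1.775)²/75000 = 0.0001337 W
    P_R9 = (1.775 - 0)²/1600 = 0.00197 W
    P_R10 = (5 - 4.998)²/4.7 = 0.0000009918 W
    P_R11 = (4.963 - 4.943)²/4700 = 0.00000008344 W
    P_R12 = (4.954 - 1.783)²/5100 = 0.001972 W
    P_R13 = (1.796 - 1.783)²/120 = 0.00000133 W
    P_R14 = (4.998 - 4.997)²/820 = 0.0000000019 W
    P_R15 = (4.943 - 4.942)²/27 = 0.00000004472 W
    P_R16 = (1.783 - 1.775)²/6.8 = 0.000007748 W
    P_R17 = (1.783 - 0)²/22000 = 0.0001445 W
  P_total = P_R1 + P_R2 + P_R3 + P_R4 + P_R5 + P_R6 + P_R7 + P_R8 + P_R9 + P_R10 + P_R11 + P_R12 + P_R13 + P_R14 + P_R15 + P_R16 + P_R17 = 0.005953 W

Final answers:
1. V_7 = 1.783 V
2. I_R4 = 0.0004578 A
3. P_R11 = 8.344e-08 W
4. P_total = 0.005953 W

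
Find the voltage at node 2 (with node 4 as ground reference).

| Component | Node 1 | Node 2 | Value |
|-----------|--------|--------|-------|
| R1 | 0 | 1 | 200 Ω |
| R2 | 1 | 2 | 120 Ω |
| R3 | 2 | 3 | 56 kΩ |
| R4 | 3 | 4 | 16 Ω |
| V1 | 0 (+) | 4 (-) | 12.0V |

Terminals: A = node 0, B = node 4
Nodal analysis, taking node 4 as the 0 V reference.
Source V1 fixes V_0 = 12 V.
KCL at each unknown node (sum of currents leaving = 0; resistances in Ω):
  Node 1: (V_1 - 12)/200 + (V_1 - V_2)/120 = 0
  Node 2: (V_2 - V_1)/120 + (V_2 - V_3)/56000 = 0
  Node 3: (V_3 - V_2)/56000 + (V_3 - 0)/16 = 0
Collecting terms (coefficients in siemens):
  0.01333·V_1 - 0.008333·V_2 = 0.06
  0.008351·V_2 - 0.008333·V_1 - 0.00001786·V_3 = 0
  0.06252·V_3 - 0.00001786·V_2 = 0
Solving these 3 simultaneous equations (Gaussian elimination) gives:
  V_1 = 11.96 V, V_2 = 11.93 V, V_3 = 0.003408 V
The requested potential is V_2 = 11.93 V.

Final answer: V_2 = 11.93 V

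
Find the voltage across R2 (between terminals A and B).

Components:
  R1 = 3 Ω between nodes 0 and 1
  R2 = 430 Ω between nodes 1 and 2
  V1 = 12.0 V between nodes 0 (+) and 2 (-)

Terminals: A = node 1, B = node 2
R1 and R2 are in series across V1 (node 0 → node 1 → node 2), and the output A–B is taken across R2, so this is a voltage divider.
Series current: I = V1/(R1 + R2) = 12/(3 + 430) = 12/433 = 0.02771 A
V_R2 = I × R2 = V1 × R2/(R1 + R2) = 12 × 430/433 = 11.92 V

Final answer: 11.92 V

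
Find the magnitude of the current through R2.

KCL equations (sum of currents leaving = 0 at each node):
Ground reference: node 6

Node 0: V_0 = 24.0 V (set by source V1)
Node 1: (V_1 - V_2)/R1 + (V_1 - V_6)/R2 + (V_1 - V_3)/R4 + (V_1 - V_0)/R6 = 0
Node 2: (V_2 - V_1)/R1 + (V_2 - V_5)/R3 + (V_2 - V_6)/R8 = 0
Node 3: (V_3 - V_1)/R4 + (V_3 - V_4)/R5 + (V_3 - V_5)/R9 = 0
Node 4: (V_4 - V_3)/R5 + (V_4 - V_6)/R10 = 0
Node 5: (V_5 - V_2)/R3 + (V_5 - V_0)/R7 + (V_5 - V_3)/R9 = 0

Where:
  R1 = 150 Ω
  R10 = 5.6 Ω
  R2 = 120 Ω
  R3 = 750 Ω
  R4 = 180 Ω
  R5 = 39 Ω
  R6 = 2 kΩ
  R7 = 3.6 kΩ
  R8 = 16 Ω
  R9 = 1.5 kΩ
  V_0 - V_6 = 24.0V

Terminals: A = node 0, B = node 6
Nodal analysis, taking node 6 as the 0 V reference.
Source V1 fixes V_0 = 24 V.
KCL at each unknown node (sum of currents leaving = 0; resistances in Ω):
  Node 1: (V_1 - V_2)/150 + (V_1 - 0)/120 + (V_1 - V_3)/180 + (V_1 - 24)/2000 = 0
  Node 2: (V_2 - V_1)/150 + (V_2 - V_5)/750 + (V_2 - 0)/16 = 0
  Node 3: (V_3 - V_1)/180 + (V_3 - V_4)/39 + (V_3 - V_5)/1500 = 0
  Node 4: (V_4 - V_3)/39 + (V_4 - 0)/5.6 = 0
  Node 5: (V_5 - V_2)/750 + (V_5 - 24)/3600 + (V_5 - V_3)/1500 = 0
Collecting terms (coefficients in siemens):
  0.02106·V_1 - 0.006667·V_2 - 0.005556·V_3 = 0.012
  0.0705·V_2 - 0.006667·V_1 - 0.001333·V_5 = 0
  0.03186·V_3 - 0.005556·V_1 - 0.02564·V_4 - 0.0006667·V_5 = 0
  0.2042·V_4 - 0.02564·V_3 = 0
  0.002278·V_5 - 0.001333·V_2 - 0.0006667·V_3 = 0.006667
Solving these 5 simultaneous equations (Gaussian elimination) gives:
  V_1 = 0.6606 V, V_2 = 0.1203 V, V_3 = 0.1992 V, V_4 = 0.02502 V
  V_5 = 3.056 V
I_R2 = (V_1 - V_6)/R2 = (0.6606 - 0)/120 = 0.005505 A
|I_R2| = 0.005505 A

Final answer: |I_R2| = 0.005505 A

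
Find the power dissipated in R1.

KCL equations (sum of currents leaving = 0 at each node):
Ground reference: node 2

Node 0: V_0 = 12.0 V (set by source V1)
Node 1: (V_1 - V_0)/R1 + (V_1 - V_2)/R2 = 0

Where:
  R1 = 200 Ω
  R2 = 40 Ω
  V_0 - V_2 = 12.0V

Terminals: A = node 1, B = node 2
Nodal analysis, taking node 2 as the 0 V reference.
Source V1 fixes V_0 = 12 V.
KCL at each unknown node (sum of currents leaving = 0; resistances in Ω):
  Node 1: (V_1 - 12)/200 + (V_1 - 0)/40 = 0
Collecting terms: 0.03 × V_1 = 0.06  =>  V_1 = 2 V
I_R1 = (V_0 - V_1)/R1 = (12 - 2)/200 = 0.05 A
P_R1 = I_R1² × R1 = (0.05)² × 200 = 0.5 W

Final answer: 0.5 W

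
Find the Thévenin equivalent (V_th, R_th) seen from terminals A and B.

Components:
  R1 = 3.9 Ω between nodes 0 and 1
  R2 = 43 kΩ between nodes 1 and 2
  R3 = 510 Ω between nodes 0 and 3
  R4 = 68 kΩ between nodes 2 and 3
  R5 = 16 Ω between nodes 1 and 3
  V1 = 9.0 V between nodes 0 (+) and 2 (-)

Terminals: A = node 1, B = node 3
Step 1 — V_th is the open-circuit voltage V_A - V_B (nothing connected across the terminals).
Nodal analysis, taking node 2 as the 0 V reference.
Source V1 fixes V_0 = 9 V.
KCL at each unknown node (sum of currents leaving = 0; resistances in Ω):
  Node 1: (V_1 - 9)/3.9 + (V_1 - 0)/43000 + (V_1 - V_3)/16 = 0
  Node 3: (V_3 - 9)/510 + (V_3 - 0)/68000 + (V_3 - V_1)/16 = 0
Collecting terms (coefficients in siemens):
  0.3189·V_1 - 0.0625·V_3 = 2.308
  0.06448·V_3 - 0.0625·V_1 = 0.01765
Determinant D = (0.3189)(0.06448) - (-0.0625)(-0.0625) = 0.01666
V_1 = [(2.308)(0.06448) - (-0.0625)(0.01765)]/D = 8.999 V
V_3 = [(0.3189)(0.01765) - (2.308)(-0.0625)]/D = 8.997 V
V_th = V_1 - V_3 = 8.999 - 8.997 = 0.002013 V
Step 2 — R_th: zero the source — replace V1 by a short circuit (node 2 merges into node 0) — and find the resistance seen between A (node 1) and B (node 3).
Reduce the network between node 1 (A) and node 3 (B) by series/parallel combination:
  Rp1 = R1 ‖ R2 (parallel, both between nodes 0 and 1) = 1/(1/3.9 + 1/43000) = 3.9 Ω
  Rp2 = R3 ‖ R4 (parallel, both between nodes 0 and 3) = 1/(1/510 + 1/68000) = 506.2 Ω
  Rs1 = Rp1 + Rp2 (series, joined only at node 0) = 3.9 + 506.2 = 510.1 Ω
  Rp3 = R5 ‖ Rs1 (parallel, both between nodes 1 and 3) = 1/(1/16 + 1/510.1) = 15.51 Ω
R_th = 15.51 Ω

Final answer: V_th = 0.002013 V, R_th = 15.51 Ω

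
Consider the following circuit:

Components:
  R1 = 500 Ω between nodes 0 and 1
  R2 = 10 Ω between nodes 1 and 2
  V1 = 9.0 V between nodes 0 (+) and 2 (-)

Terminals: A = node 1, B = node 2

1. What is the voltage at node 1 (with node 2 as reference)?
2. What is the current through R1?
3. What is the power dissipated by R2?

Nodal analysis, taking node 2 as the 0 V reference.
Source V1 fixes V_0 = 9 V.
KCL at each unknown node (sum of currents leaving = 0; resistances in Ω):
  Node 1: (V_1 - 9)/500 + (V_1 - 0)/10 = 0
Collecting terms: 0.102 × V_1 = 0.018  =>  V_1 = 0.1765 V
Part 1:
  Read off the nodal solution: V_1 = 0.1765 V
Part 2:
  I_R1 = (V_0 - V_1)/R1 = (9 - 0.1765)/500 = 0.01765 A
  Magnitude: I_R1 = 0.01765 A
Part 3:
  I_R2 = (V_1 - V_2)/R2 = (0.1765 - 0)/10 = 0.01765 A
  P_R2 = I_R2² × R2 = (0.01765)² × 10 = 0.003114 W

Final answers:
1. V_1 = 0.1765 V
2. I_R1 = 0.01765 A
3. P_R2 = 0.003114 W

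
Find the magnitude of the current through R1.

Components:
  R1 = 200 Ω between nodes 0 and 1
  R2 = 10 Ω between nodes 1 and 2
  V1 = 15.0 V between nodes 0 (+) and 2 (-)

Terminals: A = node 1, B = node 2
Nodal analysis, taking node 2 as the 0 V reference.
Source V1 fixes V_0 = 15 V.
KCL at each unknown node (sum of currents leaving = 0; resistances in Ω):
  Node 1: (V_1 - 15)/200 + (V_1 - 0)/10 = 0
Collecting terms: 0.105 × V_1 = 0.075  =>  V_1 = 0.7143 V
I_R1 = (V_0 - V_1)/R1 = (15 - 0.7143)/200 = 0.07143 A
|I_R1| = 0.07143 A

Final answer: |I_R1| = 0.07143 A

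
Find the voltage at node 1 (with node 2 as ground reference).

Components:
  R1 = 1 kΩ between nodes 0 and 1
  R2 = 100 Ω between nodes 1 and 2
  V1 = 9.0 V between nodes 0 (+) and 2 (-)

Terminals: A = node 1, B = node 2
Nodal analysis, taking node 2 as the 0 V reference.
Source V1 fixes V_0 = 9 V.
KCL at each unknown node (sum of currents leaving = 0; resistances in Ω):
  Node 1: (V_1 - 9)/1000 + (V_1 - 0)/100 = 0
Collecting terms: 0.011 × V_1 = 0.009  =>  V_1 = 0.8182 V
The requested potential is V_1 = 0.8182 V.

Final answer: V_1 = 0.8182 V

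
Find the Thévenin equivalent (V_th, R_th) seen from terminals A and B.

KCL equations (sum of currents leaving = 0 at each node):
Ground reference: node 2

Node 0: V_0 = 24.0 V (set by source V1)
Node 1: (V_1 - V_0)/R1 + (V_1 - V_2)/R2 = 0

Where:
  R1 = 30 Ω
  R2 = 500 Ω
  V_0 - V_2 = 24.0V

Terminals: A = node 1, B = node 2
Step 1 — V_th is the open-circuit voltage V_A - V_B (nothing connected across the terminals).
Nodal analysis, taking node 2 as the 0 V reference.
Source V1 fixes V_0 = 24 V.
KCL at each unknown node (sum of currents leaving = 0; resistances in Ω):
  Node 1: (V_1 - 24)/30 + (V_1 - 0)/500 = 0
Collecting terms: 0.03533 × V_1 = 0.8  =>  V_1 = 22.64 V
V_th = V_1 - V_2 = 22.64 - 0 = 22.64 V
Step 2 — R_th: zero the source — replace V1 by a short circuit (node 2 merges into node 0) — and find the resistance seen between A (node 1) and B (node 0).
Reduce the network between node 1 (A) and node 0 (B) by series/parallel combination:
  Rp1 = R1 ‖ R2 (parallel, both between nodes 0 and 1) = 1/(1/30 + 1/500) = 28.3 Ω
R_th = 28.3 Ω

Final answer: V_th = 22.64 V, R_th = 28.3 Ω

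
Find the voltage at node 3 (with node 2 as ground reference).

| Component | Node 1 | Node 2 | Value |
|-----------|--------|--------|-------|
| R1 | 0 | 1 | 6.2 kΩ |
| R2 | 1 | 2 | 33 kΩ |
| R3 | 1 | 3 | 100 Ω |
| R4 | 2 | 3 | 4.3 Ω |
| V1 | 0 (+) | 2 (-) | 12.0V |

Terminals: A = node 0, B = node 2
Nodal analysis, taking node 2 as the 0 V reference.
Source V1 fixes V_0 = 12 V.
KCL at each unknown node (sum of currents leaving = 0; resistances in Ω):
  Node 1: (V_1 - 12)/6200 + (V_1 - 0)/33000 + (V_1 - V_3)/100 = 0
  Node 3: (V_3 - V_1)/100 + (V_3 - 0)/4.3 = 0
Collecting terms (coefficients in siemens):
  0.01019·V_1 - 0.01·V_3 = 0.001935
  0.2426·V_3 - 0.01·V_1 = 0
Determinant D = (0.01019)(0.2426) - (-0.01)(-0.01) = 0.002372
V_1 = [(0.001935)(0.2426) - (-0.01)(0)]/D = 0.1979 V
V_3 = [(0.01019)(0) - (0.001935)(-0.01)]/D = 0.00816 V
The requested potential is V_3 = 0.00816 V.

Final answer: V_3 = 0.00816 V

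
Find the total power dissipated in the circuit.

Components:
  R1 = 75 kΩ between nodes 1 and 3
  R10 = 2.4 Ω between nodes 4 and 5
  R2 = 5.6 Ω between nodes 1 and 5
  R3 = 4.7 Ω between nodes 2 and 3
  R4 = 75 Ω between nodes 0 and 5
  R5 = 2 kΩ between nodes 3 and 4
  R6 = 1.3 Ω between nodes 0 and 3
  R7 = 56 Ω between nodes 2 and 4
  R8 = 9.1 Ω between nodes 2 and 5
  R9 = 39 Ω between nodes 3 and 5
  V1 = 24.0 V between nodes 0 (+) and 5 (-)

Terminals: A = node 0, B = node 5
Nodal analysis, taking node 5 as the 0 V reference.
Source V1 fixes V_0 = 24 V.
KCL at each unknown node (sum of currents leaving = 0; resistances in Ω):
  Node 1: (V_1 - V_3)/75000 + (V_1 - 0)/5.6 = 0
  Node 2: (V_2 - V_3)/4.7 + (V_2 - V_4)/56 + (V_2 - 0)/9.1 = 0
  Node 3: (V_3 - V_1)/75000 + (V_3 - V_2)/4.7 + (V_3 - V_4)/2000 + (V_3 - 24)/1.3 + (V_3 - 0)/39 = 0
  Node 4: (V_4 - V_3)/2000 + (V_4 - V_2)/56 + (V_4 - 0)/2.4 = 0
Collecting terms (coefficients in siemens):
  0.1786·V_1 - 0.00001333·V_3 = 0
  0.3405·V_2 - 0.2128·V_3 - 0.01786·V_4 = 0
  1.008·V_3 - 0.00001333·V_1 - 0.2128·V_2 - 0.0005·V_4 = 18.46
  0.435·V_4 - 0.01786·V_2 - 0.0005·V_3 = 0
Solving these 4 simultaneous equations (Gaussian elimination) gives:
  V_1 = 0.001575 V, V_2 = 13.21 V, V_3 = 21.1 V, V_4 = 0.5667 V
Power in each resistor, P = (ΔV)²/R:
  P_R1 = (0.001575 - 21.1)²/75000 = 0.005936 W
  P_R2 = (0.001575 - 0)²/5.6 = 0.0000004432 W
  P_R3 = (13.21 - 21.1)²/4.7 = 13.23 W
  P_R4 = (24 - 0)²/75 = 7.68 W
  P_R5 = (21.1 - 0.5667)²/2000 = 0.2108 W
  P_R6 = (24 - 21.1)²/1.3 = 6.463 W
  P_R7 = (13.21 - 0.5667)²/56 = 2.857 W
  P_R8 = (13.21 - 0)²/9.1 = 19.19 W
  P_R9 = (21.1 - 0)²/39 = 11.42 W
  P_R10 = (0.5667 - 0)²/2.4 = 0.1338 W
P_total = P_R1 + P_R2 + P_R3 + P_R4 + P_R5 + P_R6 + P_R7 + P_R8 + P_R9 + P_R10 = 61.19 W

Final answer: 61.19 W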